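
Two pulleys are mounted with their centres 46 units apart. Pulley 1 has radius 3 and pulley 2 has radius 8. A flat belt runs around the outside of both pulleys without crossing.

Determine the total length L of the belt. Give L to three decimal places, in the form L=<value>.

open belt: β = asin((r2−r1)/C) = asin(5/46) = 6.2401°
wrap1 = π − 2β = 167.5197°
wrap2 = π + 2β = 192.4803°
tangent length = C·cosβ = 45.7275
L = r1·wrap1 + r2·wrap2 + 2·C·cosβ = 3·2.9238 + 8·3.3594 + 2·45.7275 = 127.1015

L=127.102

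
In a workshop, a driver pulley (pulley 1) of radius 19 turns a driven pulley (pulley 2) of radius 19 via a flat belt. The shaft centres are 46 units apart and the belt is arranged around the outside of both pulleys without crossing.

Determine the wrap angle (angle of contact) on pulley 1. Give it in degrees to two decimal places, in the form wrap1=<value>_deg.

wrap1=180.00_deg

open belt: β = asin((r2−r1)/C) = asin(0/46) = 0.0000°
wrap1 = π − 2β = 180.0000°
wrap2 = π + 2β = 180.0000°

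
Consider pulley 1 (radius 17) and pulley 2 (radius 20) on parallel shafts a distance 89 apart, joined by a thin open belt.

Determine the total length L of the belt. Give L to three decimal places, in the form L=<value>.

L=294.340

open belt: β = asin((r2−r1)/C) = asin(3/89) = 1.9317°
wrap1 = π − 2β = 176.1366°
wrap2 = π + 2β = 183.8634°
tangent length = C·cosβ = 88.9494
L = r1·wrap1 + r2·wrap2 + 2·C·cosβ = 17·3.0742 + 20·3.2090 + 2·88.9494 = 294.3401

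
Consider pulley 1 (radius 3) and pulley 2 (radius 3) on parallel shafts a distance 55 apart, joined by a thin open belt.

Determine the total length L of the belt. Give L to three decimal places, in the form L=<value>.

L=128.850

open belt: β = asin((r2−r1)/C) = asin(0/55) = 0.0000°
wrap1 = π − 2β = 180.0000°
wrap2 = π + 2β = 180.0000°
tangent length = C·cosβ = 55.0000
L = r1·wrap1 + r2·wrap2 + 2·C·cosβ = 3·3.1416 + 3·3.1416 + 2·55.0000 = 128.8496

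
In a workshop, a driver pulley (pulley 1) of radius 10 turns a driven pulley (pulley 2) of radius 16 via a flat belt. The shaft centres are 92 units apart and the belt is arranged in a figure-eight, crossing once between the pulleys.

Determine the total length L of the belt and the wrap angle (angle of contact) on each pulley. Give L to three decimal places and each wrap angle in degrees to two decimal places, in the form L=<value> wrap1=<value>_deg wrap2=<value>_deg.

L=273.079 wrap1=212.83_deg wrap2=212.83_deg

crossed belt: β = asin((r1+r2)/C) = asin(26/92) = 16.4160°
wrap1 = wrap2 = π + 2β = 212.8319°
tangent length = C·cosβ = 88.2496
L = (r1+r2)·wrap + 2·C·cosβ = 26·3.7146 + 2·88.2496 = 273.0794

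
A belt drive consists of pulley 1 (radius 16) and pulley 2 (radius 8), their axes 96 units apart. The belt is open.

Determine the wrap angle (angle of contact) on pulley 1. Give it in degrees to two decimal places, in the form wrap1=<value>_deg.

wrap1=189.56_deg

open belt: β = asin((r2−r1)/C) = asin(-8/96) = -4.7802°
wrap1 = π − 2β = 189.5604°
wrap2 = π + 2β = 170.4396°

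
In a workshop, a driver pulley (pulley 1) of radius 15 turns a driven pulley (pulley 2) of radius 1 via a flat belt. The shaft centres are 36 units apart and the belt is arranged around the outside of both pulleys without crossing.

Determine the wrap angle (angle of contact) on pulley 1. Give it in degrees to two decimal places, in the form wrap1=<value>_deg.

open belt: β = asin((r2−r1)/C) = asin(-14/36) = -22.8854°
wrap1 = π − 2β = 225.7708°
wrap2 = π + 2β = 134.2292°

wrap1=225.77_deg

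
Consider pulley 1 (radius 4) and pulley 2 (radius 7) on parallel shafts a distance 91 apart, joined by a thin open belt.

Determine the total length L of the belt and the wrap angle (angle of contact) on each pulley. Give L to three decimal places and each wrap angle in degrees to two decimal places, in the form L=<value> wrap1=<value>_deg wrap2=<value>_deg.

L=216.656 wrap1=176.22_deg wrap2=183.78_deg

open belt: β = asin((r2−r1)/C) = asin(3/91) = 1.8892°
wrap1 = π − 2β = 176.2216°
wrap2 = π + 2β = 183.7784°
tangent length = C·cosβ = 90.9505
L = r1·wrap1 + r2·wrap2 + 2·C·cosβ = 4·3.0756 + 7·3.2075 + 2·90.9505 = 216.6564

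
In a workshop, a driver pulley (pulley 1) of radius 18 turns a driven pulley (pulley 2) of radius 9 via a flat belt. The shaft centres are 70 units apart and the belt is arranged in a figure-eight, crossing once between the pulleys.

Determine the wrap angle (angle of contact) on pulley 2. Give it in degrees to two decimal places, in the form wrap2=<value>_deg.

crossed belt: β = asin((r1+r2)/C) = asin(27/70) = 22.6881°
wrap1 = wrap2 = π + 2β = 225.3762°

wrap2=225.38_deg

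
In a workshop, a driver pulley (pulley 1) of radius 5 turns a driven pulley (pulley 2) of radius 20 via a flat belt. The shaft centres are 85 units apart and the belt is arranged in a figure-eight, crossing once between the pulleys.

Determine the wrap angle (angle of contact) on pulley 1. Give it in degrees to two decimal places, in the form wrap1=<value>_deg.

wrap1=214.21_deg

crossed belt: β = asin((r1+r2)/C) = asin(25/85) = 17.1046°
wrap1 = wrap2 = π + 2β = 214.2093°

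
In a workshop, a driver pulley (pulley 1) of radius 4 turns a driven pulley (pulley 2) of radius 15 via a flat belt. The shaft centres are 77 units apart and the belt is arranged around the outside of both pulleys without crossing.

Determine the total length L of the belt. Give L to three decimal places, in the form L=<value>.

L=215.264

open belt: β = asin((r2−r1)/C) = asin(11/77) = 8.2132°
wrap1 = π − 2β = 163.5736°
wrap2 = π + 2β = 196.4264°
tangent length = C·cosβ = 76.2102
L = r1·wrap1 + r2·wrap2 + 2·C·cosβ = 4·2.8549 + 15·3.4283 + 2·76.2102 = 215.2644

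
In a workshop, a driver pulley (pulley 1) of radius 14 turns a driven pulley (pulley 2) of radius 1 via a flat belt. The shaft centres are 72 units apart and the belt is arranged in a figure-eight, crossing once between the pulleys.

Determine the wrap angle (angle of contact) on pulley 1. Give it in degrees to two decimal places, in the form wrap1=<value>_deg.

crossed belt: β = asin((r1+r2)/C) = asin(15/72) = 12.0247°
wrap1 = wrap2 = π + 2β = 204.0494°

wrap1=204.05_deg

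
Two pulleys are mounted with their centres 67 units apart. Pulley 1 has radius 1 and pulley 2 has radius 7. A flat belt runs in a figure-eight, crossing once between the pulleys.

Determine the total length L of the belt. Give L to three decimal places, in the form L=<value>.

crossed belt: β = asin((r1+r2)/C) = asin(8/67) = 6.8576°
wrap1 = wrap2 = π + 2β = 193.7153°
tangent length = C·cosβ = 66.5207
L = (r1+r2)·wrap + 2·C·cosβ = 8·3.3810 + 2·66.5207 = 160.0891

L=160.089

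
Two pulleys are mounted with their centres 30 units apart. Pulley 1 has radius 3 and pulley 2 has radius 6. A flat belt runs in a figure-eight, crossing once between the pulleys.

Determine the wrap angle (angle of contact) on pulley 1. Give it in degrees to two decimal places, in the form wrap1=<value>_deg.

wrap1=214.92_deg

crossed belt: β = asin((r1+r2)/C) = asin(9/30) = 17.4576°
wrap1 = wrap2 = π + 2β = 214.9152°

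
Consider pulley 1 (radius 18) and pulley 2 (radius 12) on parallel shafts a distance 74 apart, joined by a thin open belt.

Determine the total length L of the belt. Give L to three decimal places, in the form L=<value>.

open belt: β = asin((r2−r1)/C) = asin(-6/74) = -4.6507°
wrap1 = π − 2β = 189.3014°
wrap2 = π + 2β = 170.6986°
tangent length = C·cosβ = 73.7564
L = r1·wrap1 + r2·wrap2 + 2·C·cosβ = 18·3.3039 + 12·2.9793 + 2·73.7564 = 242.7345

L=242.735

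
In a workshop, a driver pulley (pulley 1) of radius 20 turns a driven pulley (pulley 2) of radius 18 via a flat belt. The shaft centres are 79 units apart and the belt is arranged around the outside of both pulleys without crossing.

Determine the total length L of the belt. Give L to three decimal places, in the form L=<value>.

L=277.431

open belt: β = asin((r2−r1)/C) = asin(-2/79) = -1.4507°
wrap1 = π − 2β = 182.9014°
wrap2 = π + 2β = 177.0986°
tangent length = C·cosβ = 78.9747
L = r1·wrap1 + r2·wrap2 + 2·C·cosβ = 20·3.1922 + 18·3.0910 + 2·78.9747 = 277.4312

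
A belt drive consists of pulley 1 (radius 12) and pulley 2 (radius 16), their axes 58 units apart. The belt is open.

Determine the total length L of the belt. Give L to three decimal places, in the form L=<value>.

L=204.241

open belt: β = asin((r2−r1)/C) = asin(4/58) = 3.9546°
wrap1 = π − 2β = 172.0909°
wrap2 = π + 2β = 187.9091°
tangent length = C·cosβ = 57.8619
L = r1·wrap1 + r2·wrap2 + 2·C·cosβ = 12·3.0036 + 16·3.2796 + 2·57.8619 = 204.2406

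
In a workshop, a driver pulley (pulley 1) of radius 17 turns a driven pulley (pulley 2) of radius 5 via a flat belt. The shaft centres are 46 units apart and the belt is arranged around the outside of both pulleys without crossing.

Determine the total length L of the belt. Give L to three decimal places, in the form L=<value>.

open belt: β = asin((r2−r1)/C) = asin(-12/46) = -15.1217°
wrap1 = π − 2β = 210.2433°
wrap2 = π + 2β = 149.7567°
tangent length = C·cosβ = 44.4072
L = r1·wrap1 + r2·wrap2 + 2·C·cosβ = 17·3.6694 + 5·2.6137 + 2·44.4072 = 164.2636

L=164.264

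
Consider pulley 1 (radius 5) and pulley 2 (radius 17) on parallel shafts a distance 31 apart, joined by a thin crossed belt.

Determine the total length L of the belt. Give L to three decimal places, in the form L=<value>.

L=147.513

crossed belt: β = asin((r1+r2)/C) = asin(22/31) = 45.2087°
wrap1 = wrap2 = π + 2β = 270.4174°
tangent length = C·cosβ = 21.8403
L = (r1+r2)·wrap + 2·C·cosβ = 22·4.7197 + 2·21.8403 = 147.5135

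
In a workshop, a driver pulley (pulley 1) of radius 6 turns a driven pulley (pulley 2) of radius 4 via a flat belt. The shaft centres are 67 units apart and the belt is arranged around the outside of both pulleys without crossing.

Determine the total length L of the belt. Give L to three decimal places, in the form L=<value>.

open belt: β = asin((r2−r1)/C) = asin(-2/67) = -1.7106°
wrap1 = π − 2β = 183.4212°
wrap2 = π + 2β = 176.5788°
tangent length = C·cosβ = 66.9701
L = r1·wrap1 + r2·wrap2 + 2·C·cosβ = 6·3.2013 + 4·3.0819 + 2·66.9701 = 165.4756

L=165.476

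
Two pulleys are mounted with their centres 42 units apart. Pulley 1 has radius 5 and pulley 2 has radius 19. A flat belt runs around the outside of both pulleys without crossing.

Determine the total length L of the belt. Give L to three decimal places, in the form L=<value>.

open belt: β = asin((r2−r1)/C) = asin(14/42) = 19.4712°
wrap1 = π − 2β = 141.0576°
wrap2 = π + 2β = 218.9424°
tangent length = C·cosβ = 39.5980
L = r1·wrap1 + r2·wrap2 + 2·C·cosβ = 5·2.4619 + 19·3.8213 + 2·39.5980 = 164.1096

L=164.110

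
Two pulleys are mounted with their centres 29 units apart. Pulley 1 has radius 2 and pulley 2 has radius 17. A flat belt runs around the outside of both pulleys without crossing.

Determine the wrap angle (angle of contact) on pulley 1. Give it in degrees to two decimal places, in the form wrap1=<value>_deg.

open belt: β = asin((r2−r1)/C) = asin(15/29) = 31.1474°
wrap1 = π − 2β = 117.7052°
wrap2 = π + 2β = 242.2948°

wrap1=117.71_deg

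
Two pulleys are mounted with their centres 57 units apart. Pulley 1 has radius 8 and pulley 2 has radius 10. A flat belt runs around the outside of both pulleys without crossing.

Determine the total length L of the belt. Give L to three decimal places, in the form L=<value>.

L=170.619

open belt: β = asin((r2−r1)/C) = asin(2/57) = 2.0108°
wrap1 = π − 2β = 175.9784°
wrap2 = π + 2β = 184.0216°
tangent length = C·cosβ = 56.9649
L = r1·wrap1 + r2·wrap2 + 2·C·cosβ = 8·3.0714 + 10·3.2118 + 2·56.9649 = 170.6189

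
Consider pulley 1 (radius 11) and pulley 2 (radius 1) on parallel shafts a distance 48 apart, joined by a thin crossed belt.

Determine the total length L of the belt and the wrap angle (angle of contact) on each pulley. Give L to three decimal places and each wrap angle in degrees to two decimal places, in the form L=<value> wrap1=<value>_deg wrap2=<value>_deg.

L=136.715 wrap1=208.96_deg wrap2=208.96_deg

crossed belt: β = asin((r1+r2)/C) = asin(12/48) = 14.4775°
wrap1 = wrap2 = π + 2β = 208.9550°
tangent length = C·cosβ = 46.4758
L = (r1+r2)·wrap + 2·C·cosβ = 12·3.6470 + 2·46.4758 = 136.7150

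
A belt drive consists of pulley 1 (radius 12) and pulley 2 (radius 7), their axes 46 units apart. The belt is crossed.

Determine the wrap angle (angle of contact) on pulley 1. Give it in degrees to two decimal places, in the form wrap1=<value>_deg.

wrap1=228.79_deg

crossed belt: β = asin((r1+r2)/C) = asin(19/46) = 24.3962°
wrap1 = wrap2 = π + 2β = 228.7923°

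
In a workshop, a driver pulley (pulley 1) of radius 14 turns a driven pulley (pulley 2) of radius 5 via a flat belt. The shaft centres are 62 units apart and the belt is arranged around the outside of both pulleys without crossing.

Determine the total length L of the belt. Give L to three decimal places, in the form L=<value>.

L=184.999

open belt: β = asin((r2−r1)/C) = asin(-9/62) = -8.3466°
wrap1 = π − 2β = 196.6932°
wrap2 = π + 2β = 163.3068°
tangent length = C·cosβ = 61.3433
L = r1·wrap1 + r2·wrap2 + 2·C·cosβ = 14·3.4329 + 5·2.8502 + 2·61.3433 = 184.9990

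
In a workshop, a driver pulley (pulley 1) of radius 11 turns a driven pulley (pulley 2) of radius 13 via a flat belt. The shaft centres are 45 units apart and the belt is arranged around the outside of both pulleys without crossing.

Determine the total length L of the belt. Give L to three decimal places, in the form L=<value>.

L=165.487

open belt: β = asin((r2−r1)/C) = asin(2/45) = 2.5473°
wrap1 = π − 2β = 174.9054°
wrap2 = π + 2β = 185.0946°
tangent length = C·cosβ = 44.9555
L = r1·wrap1 + r2·wrap2 + 2·C·cosβ = 11·3.0527 + 13·3.2305 + 2·44.9555 = 165.4871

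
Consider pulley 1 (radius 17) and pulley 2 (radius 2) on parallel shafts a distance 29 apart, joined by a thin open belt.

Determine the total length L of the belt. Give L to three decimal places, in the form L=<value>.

L=125.638

open belt: β = asin((r2−r1)/C) = asin(-15/29) = -31.1474°
wrap1 = π − 2β = 242.2948°
wrap2 = π + 2β = 117.7052°
tangent length = C·cosβ = 24.8193
L = r1·wrap1 + r2·wrap2 + 2·C·cosβ = 17·4.2288 + 2·2.0543 + 2·24.8193 = 125.6377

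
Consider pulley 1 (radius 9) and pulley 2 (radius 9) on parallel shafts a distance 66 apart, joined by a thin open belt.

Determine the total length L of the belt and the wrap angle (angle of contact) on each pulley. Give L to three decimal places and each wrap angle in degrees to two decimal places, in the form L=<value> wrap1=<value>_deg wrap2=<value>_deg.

L=188.549 wrap1=180.00_deg wrap2=180.00_deg

open belt: β = asin((r2−r1)/C) = asin(0/66) = 0.0000°
wrap1 = π − 2β = 180.0000°
wrap2 = π + 2β = 180.0000°
tangent length = C·cosβ = 66.0000
L = r1·wrap1 + r2·wrap2 + 2·C·cosβ = 9·3.1416 + 9·3.1416 + 2·66.0000 = 188.5487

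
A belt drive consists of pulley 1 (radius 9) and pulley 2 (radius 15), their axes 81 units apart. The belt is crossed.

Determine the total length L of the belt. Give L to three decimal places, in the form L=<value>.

L=244.563

crossed belt: β = asin((r1+r2)/C) = asin(24/81) = 17.2353°
wrap1 = wrap2 = π + 2β = 214.4706°
tangent length = C·cosβ = 77.3628
L = (r1+r2)·wrap + 2·C·cosβ = 24·3.7432 + 2·77.3628 = 244.5628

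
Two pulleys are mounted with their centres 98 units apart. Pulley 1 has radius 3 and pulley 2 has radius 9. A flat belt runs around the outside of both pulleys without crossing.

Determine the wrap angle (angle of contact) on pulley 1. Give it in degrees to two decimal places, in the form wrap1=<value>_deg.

wrap1=172.98_deg

open belt: β = asin((r2−r1)/C) = asin(6/98) = 3.5101°
wrap1 = π − 2β = 172.9798°
wrap2 = π + 2β = 187.0202°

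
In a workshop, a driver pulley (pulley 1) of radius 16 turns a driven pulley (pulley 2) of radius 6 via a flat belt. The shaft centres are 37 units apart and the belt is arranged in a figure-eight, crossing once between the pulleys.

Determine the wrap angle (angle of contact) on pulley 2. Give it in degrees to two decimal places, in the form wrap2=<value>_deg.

wrap2=252.97_deg

crossed belt: β = asin((r1+r2)/C) = asin(22/37) = 36.4837°
wrap1 = wrap2 = π + 2β = 252.9675°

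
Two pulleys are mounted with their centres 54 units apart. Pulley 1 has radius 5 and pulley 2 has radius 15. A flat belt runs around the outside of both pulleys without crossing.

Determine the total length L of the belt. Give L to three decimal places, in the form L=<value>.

L=172.689

open belt: β = asin((r2−r1)/C) = asin(10/54) = 10.6719°
wrap1 = π − 2β = 158.6561°
wrap2 = π + 2β = 201.3439°
tangent length = C·cosβ = 53.0660
L = r1·wrap1 + r2·wrap2 + 2·C·cosβ = 5·2.7691 + 15·3.5141 + 2·53.0660 = 172.6891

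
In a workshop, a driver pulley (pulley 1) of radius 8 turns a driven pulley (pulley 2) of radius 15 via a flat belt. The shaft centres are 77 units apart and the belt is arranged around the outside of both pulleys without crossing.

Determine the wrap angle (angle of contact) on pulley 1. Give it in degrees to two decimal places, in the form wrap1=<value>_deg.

wrap1=169.57_deg

open belt: β = asin((r2−r1)/C) = asin(7/77) = 5.2159°
wrap1 = π − 2β = 169.5682°
wrap2 = π + 2β = 190.4318°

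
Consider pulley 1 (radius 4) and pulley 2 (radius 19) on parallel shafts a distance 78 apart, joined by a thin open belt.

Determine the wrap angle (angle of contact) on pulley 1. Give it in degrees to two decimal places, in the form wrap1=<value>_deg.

wrap1=157.83_deg

open belt: β = asin((r2−r1)/C) = asin(15/78) = 11.0875°
wrap1 = π − 2β = 157.8250°
wrap2 = π + 2β = 202.1750°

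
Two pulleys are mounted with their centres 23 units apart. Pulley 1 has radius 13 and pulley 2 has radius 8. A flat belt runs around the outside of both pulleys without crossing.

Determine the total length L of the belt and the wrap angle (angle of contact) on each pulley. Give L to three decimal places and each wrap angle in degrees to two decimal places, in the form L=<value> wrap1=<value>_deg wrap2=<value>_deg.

open belt: β = asin((r2−r1)/C) = asin(-5/23) = -12.5559°
wrap1 = π − 2β = 205.1117°
wrap2 = π + 2β = 154.8883°
tangent length = C·cosβ = 22.4499
L = r1·wrap1 + r2·wrap2 + 2·C·cosβ = 13·3.5799 + 8·2.7033 + 2·22.4499 = 113.0647

L=113.065 wrap1=205.11_deg wrap2=154.89_deg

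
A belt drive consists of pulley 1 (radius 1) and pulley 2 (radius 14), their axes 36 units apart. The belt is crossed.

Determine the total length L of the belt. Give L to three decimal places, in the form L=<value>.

crossed belt: β = asin((r1+r2)/C) = asin(15/36) = 24.6243°
wrap1 = wrap2 = π + 2β = 229.2486°
tangent length = C·cosβ = 32.7261
L = (r1+r2)·wrap + 2·C·cosβ = 15·4.0011 + 2·32.7261 = 125.4694

L=125.469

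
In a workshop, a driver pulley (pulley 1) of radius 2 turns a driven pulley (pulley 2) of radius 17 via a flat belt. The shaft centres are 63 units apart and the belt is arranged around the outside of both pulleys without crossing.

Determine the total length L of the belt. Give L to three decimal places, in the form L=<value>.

open belt: β = asin((r2−r1)/C) = asin(15/63) = 13.7741°
wrap1 = π − 2β = 152.4517°
wrap2 = π + 2β = 207.5483°
tangent length = C·cosβ = 61.1882
L = r1·wrap1 + r2·wrap2 + 2·C·cosβ = 2·2.6608 + 17·3.6224 + 2·61.1882 = 189.2789

L=189.279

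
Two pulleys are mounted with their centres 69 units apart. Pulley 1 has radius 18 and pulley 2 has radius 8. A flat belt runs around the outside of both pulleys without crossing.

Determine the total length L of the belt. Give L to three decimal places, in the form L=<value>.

L=221.133

open belt: β = asin((r2−r1)/C) = asin(-10/69) = -8.3331°
wrap1 = π − 2β = 196.6662°
wrap2 = π + 2β = 163.3338°
tangent length = C·cosβ = 68.2715
L = r1·wrap1 + r2·wrap2 + 2·C·cosβ = 18·3.4325 + 8·2.8507 + 2·68.2715 = 221.1332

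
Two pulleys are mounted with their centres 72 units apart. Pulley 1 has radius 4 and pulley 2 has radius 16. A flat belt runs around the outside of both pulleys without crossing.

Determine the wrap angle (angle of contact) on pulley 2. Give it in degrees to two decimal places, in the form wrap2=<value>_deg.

wrap2=199.19_deg

open belt: β = asin((r2−r1)/C) = asin(12/72) = 9.5941°
wrap1 = π − 2β = 160.8119°
wrap2 = π + 2β = 199.1881°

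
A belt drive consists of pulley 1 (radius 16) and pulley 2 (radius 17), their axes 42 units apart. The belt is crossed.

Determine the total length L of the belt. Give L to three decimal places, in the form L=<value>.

L=215.288

crossed belt: β = asin((r1+r2)/C) = asin(33/42) = 51.7868°
wrap1 = wrap2 = π + 2β = 283.5736°
tangent length = C·cosβ = 25.9808
L = (r1+r2)·wrap + 2·C·cosβ = 33·4.9493 + 2·25.9808 = 215.2882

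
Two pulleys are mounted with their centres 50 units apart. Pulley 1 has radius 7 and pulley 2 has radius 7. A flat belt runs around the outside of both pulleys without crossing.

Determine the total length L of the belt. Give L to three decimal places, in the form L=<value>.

L=143.982

open belt: β = asin((r2−r1)/C) = asin(0/50) = 0.0000°
wrap1 = π − 2β = 180.0000°
wrap2 = π + 2β = 180.0000°
tangent length = C·cosβ = 50.0000
L = r1·wrap1 + r2·wrap2 + 2·C·cosβ = 7·3.1416 + 7·3.1416 + 2·50.0000 = 143.9823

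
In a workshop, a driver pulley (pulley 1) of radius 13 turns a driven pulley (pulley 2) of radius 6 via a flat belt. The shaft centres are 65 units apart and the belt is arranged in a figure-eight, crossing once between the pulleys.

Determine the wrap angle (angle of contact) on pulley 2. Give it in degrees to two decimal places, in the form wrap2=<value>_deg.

crossed belt: β = asin((r1+r2)/C) = asin(19/65) = 16.9962°
wrap1 = wrap2 = π + 2β = 213.9923°

wrap2=213.99_deg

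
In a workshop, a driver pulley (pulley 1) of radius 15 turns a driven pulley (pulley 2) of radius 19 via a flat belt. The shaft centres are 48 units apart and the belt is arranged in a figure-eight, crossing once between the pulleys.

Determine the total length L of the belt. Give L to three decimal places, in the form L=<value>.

crossed belt: β = asin((r1+r2)/C) = asin(34/48) = 45.0995°
wrap1 = wrap2 = π + 2β = 270.1989°
tangent length = C·cosβ = 33.8821
L = (r1+r2)·wrap + 2·C·cosβ = 34·4.7159 + 2·33.8821 = 228.1036

L=228.104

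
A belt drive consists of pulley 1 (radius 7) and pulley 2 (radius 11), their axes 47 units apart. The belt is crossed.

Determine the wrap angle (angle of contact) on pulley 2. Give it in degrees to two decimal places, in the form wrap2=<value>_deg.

crossed belt: β = asin((r1+r2)/C) = asin(18/47) = 22.5183°
wrap1 = wrap2 = π + 2β = 225.0366°

wrap2=225.04_deg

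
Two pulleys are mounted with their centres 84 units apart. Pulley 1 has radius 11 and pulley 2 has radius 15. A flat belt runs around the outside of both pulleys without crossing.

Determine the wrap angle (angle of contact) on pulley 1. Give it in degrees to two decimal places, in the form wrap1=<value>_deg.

open belt: β = asin((r2−r1)/C) = asin(4/84) = 2.7294°
wrap1 = π − 2β = 174.5412°
wrap2 = π + 2β = 185.4588°

wrap1=174.54_deg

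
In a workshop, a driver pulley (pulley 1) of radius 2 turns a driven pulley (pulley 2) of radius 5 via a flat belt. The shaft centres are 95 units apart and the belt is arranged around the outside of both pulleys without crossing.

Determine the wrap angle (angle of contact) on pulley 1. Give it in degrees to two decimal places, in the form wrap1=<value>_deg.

open belt: β = asin((r2−r1)/C) = asin(3/95) = 1.8096°
wrap1 = π − 2β = 176.3807°
wrap2 = π + 2β = 183.6193°

wrap1=176.38_deg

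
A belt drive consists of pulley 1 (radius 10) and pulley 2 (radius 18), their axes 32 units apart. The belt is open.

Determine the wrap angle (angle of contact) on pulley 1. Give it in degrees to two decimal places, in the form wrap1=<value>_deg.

open belt: β = asin((r2−r1)/C) = asin(8/32) = 14.4775°
wrap1 = π − 2β = 151.0450°
wrap2 = π + 2β = 208.9550°

wrap1=151.04_deg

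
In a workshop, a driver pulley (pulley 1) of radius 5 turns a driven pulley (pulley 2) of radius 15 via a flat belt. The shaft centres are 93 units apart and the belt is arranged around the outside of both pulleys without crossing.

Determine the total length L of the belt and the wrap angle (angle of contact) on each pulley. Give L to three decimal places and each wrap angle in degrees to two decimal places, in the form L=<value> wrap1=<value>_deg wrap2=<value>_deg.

open belt: β = asin((r2−r1)/C) = asin(10/93) = 6.1728°
wrap1 = π − 2β = 167.6545°
wrap2 = π + 2β = 192.3455°
tangent length = C·cosβ = 92.4608
L = r1·wrap1 + r2·wrap2 + 2·C·cosβ = 5·2.9261 + 15·3.3571 + 2·92.4608 = 249.9082

L=249.908 wrap1=167.65_deg wrap2=192.35_deg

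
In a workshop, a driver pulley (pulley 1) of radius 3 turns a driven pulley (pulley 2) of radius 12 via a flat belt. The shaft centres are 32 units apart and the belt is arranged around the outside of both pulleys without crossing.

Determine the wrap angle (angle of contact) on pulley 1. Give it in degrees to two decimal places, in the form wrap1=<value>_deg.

wrap1=147.33_deg

open belt: β = asin((r2−r1)/C) = asin(9/32) = 16.3348°
wrap1 = π − 2β = 147.3304°
wrap2 = π + 2β = 212.6696°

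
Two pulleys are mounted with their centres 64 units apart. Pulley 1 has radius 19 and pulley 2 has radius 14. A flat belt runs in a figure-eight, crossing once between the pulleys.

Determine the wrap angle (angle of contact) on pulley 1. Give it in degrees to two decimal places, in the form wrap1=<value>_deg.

wrap1=242.08_deg

crossed belt: β = asin((r1+r2)/C) = asin(33/64) = 31.0392°
wrap1 = wrap2 = π + 2β = 242.0785°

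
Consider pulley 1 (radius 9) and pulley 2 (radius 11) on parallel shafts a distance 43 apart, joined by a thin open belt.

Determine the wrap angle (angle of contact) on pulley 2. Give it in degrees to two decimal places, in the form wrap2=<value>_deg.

wrap2=185.33_deg

open belt: β = asin((r2−r1)/C) = asin(2/43) = 2.6659°
wrap1 = π − 2β = 174.6682°
wrap2 = π + 2β = 185.3318°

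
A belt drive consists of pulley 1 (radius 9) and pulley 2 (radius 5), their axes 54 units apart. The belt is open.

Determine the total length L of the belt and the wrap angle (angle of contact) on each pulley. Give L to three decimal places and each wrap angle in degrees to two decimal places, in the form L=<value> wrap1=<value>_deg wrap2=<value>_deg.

L=152.279 wrap1=188.50_deg wrap2=171.50_deg

open belt: β = asin((r2−r1)/C) = asin(-4/54) = -4.2480°
wrap1 = π − 2β = 188.4960°
wrap2 = π + 2β = 171.5040°
tangent length = C·cosβ = 53.8516
L = r1·wrap1 + r2·wrap2 + 2·C·cosβ = 9·3.2899 + 5·2.9933 + 2·53.8516 = 152.2787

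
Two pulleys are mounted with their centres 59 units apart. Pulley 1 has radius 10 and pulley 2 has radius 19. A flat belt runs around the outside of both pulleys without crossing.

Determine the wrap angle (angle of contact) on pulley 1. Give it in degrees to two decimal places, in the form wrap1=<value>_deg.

wrap1=162.45_deg

open belt: β = asin((r2−r1)/C) = asin(9/59) = 8.7743°
wrap1 = π − 2β = 162.4514°
wrap2 = π + 2β = 197.5486°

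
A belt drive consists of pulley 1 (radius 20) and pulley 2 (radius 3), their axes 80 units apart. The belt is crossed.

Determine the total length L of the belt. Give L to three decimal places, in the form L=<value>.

L=238.916

crossed belt: β = asin((r1+r2)/C) = asin(23/80) = 16.7083°
wrap1 = wrap2 = π + 2β = 213.4167°
tangent length = C·cosβ = 76.6225
L = (r1+r2)·wrap + 2·C·cosβ = 23·3.7248 + 2·76.6225 = 238.9159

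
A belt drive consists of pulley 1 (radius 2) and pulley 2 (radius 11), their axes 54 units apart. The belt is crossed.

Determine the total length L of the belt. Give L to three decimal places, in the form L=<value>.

L=151.986

crossed belt: β = asin((r1+r2)/C) = asin(13/54) = 13.9303°
wrap1 = wrap2 = π + 2β = 207.8605°
tangent length = C·cosβ = 52.4118
L = (r1+r2)·wrap + 2·C·cosβ = 13·3.6279 + 2·52.4118 = 151.9857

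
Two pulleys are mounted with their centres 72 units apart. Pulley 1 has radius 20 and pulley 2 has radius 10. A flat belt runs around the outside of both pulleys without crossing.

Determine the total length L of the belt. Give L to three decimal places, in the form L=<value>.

L=239.639

open belt: β = asin((r2−r1)/C) = asin(-10/72) = -7.9836°
wrap1 = π − 2β = 195.9671°
wrap2 = π + 2β = 164.0329°
tangent length = C·cosβ = 71.3022
L = r1·wrap1 + r2·wrap2 + 2·C·cosβ = 20·3.4203 + 10·2.8629 + 2·71.3022 = 239.6389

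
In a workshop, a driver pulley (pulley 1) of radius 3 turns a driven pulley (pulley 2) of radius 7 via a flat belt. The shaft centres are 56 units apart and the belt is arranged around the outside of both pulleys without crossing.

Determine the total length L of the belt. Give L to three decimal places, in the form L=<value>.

open belt: β = asin((r2−r1)/C) = asin(4/56) = 4.0960°
wrap1 = π − 2β = 171.8079°
wrap2 = π + 2β = 188.1921°
tangent length = C·cosβ = 55.8570
L = r1·wrap1 + r2·wrap2 + 2·C·cosβ = 3·2.9986 + 7·3.2846 + 2·55.8570 = 143.7018

L=143.702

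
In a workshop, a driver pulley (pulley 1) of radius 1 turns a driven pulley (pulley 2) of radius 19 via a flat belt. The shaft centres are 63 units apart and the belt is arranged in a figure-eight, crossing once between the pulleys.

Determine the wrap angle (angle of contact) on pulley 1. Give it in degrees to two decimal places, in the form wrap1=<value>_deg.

wrap1=217.02_deg

crossed belt: β = asin((r1+r2)/C) = asin(20/63) = 18.5094°
wrap1 = wrap2 = π + 2β = 217.0188°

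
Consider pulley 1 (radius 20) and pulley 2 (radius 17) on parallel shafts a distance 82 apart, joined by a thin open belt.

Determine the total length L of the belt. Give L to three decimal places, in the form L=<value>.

L=280.349

open belt: β = asin((r2−r1)/C) = asin(-3/82) = -2.0967°
wrap1 = π − 2β = 184.1933°
wrap2 = π + 2β = 175.8067°
tangent length = C·cosβ = 81.9451
L = r1·wrap1 + r2·wrap2 + 2·C·cosβ = 20·3.2148 + 17·3.0684 + 2·81.9451 = 280.3487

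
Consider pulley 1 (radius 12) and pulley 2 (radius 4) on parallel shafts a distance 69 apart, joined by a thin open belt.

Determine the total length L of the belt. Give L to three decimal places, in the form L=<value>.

L=189.194

open belt: β = asin((r2−r1)/C) = asin(-8/69) = -6.6580°
wrap1 = π − 2β = 193.3159°
wrap2 = π + 2β = 166.6841°
tangent length = C·cosβ = 68.5347
L = r1·wrap1 + r2·wrap2 + 2·C·cosβ = 12·3.3740 + 4·2.9092 + 2·68.5347 = 189.1941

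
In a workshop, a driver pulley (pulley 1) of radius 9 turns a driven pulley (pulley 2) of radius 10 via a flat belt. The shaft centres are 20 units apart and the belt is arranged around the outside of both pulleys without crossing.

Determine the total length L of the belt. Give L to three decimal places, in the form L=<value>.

open belt: β = asin((r2−r1)/C) = asin(1/20) = 2.8660°
wrap1 = π − 2β = 174.2680°
wrap2 = π + 2β = 185.7320°
tangent length = C·cosβ = 19.9750
L = r1·wrap1 + r2·wrap2 + 2·C·cosβ = 9·3.0416 + 10·3.2416 + 2·19.9750 = 99.7403

L=99.740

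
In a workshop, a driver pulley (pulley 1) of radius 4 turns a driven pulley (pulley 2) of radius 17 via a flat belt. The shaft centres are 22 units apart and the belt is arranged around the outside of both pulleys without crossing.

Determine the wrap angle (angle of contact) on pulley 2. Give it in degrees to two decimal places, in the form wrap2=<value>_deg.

open belt: β = asin((r2−r1)/C) = asin(13/22) = 36.2215°
wrap1 = π − 2β = 107.5569°
wrap2 = π + 2β = 252.4431°

wrap2=252.44_deg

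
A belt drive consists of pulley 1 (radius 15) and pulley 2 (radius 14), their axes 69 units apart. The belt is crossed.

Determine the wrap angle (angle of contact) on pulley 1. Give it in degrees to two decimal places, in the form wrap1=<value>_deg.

crossed belt: β = asin((r1+r2)/C) = asin(29/69) = 24.8529°
wrap1 = wrap2 = π + 2β = 229.7058°

wrap1=229.71_deg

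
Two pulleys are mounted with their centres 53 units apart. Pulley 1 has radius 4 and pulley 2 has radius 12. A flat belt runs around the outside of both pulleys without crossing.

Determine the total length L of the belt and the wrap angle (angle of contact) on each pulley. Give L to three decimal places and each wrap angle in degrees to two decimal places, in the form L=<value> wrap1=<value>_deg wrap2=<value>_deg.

L=157.475 wrap1=162.64_deg wrap2=197.36_deg

open belt: β = asin((r2−r1)/C) = asin(8/53) = 8.6816°
wrap1 = π − 2β = 162.6368°
wrap2 = π + 2β = 197.3632°
tangent length = C·cosβ = 52.3927
L = r1·wrap1 + r2·wrap2 + 2·C·cosβ = 4·2.8385 + 12·3.4446 + 2·52.3927 = 157.4753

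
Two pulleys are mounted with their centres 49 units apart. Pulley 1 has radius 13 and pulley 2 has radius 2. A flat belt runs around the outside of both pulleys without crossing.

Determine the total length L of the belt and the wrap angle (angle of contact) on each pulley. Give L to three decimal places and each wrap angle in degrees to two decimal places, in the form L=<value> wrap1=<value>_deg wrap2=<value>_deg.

L=147.604 wrap1=205.95_deg wrap2=154.05_deg

open belt: β = asin((r2−r1)/C) = asin(-11/49) = -12.9729°
wrap1 = π − 2β = 205.9458°
wrap2 = π + 2β = 154.0542°
tangent length = C·cosβ = 47.7493
L = r1·wrap1 + r2·wrap2 + 2·C·cosβ = 13·3.5944 + 2·2.6888 + 2·47.7493 = 147.6038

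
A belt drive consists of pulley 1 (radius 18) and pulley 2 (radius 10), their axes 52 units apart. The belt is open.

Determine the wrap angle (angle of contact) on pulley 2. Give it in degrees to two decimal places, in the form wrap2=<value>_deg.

wrap2=162.30_deg

open belt: β = asin((r2−r1)/C) = asin(-8/52) = -8.8499°
wrap1 = π − 2β = 197.6998°
wrap2 = π + 2β = 162.3002°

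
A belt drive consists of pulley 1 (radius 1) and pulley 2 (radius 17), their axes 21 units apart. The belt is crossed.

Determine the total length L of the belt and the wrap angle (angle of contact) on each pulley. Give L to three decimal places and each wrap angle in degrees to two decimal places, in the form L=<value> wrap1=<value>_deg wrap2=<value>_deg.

crossed belt: β = asin((r1+r2)/C) = asin(18/21) = 58.9973°
wrap1 = wrap2 = π + 2β = 297.9946°
tangent length = C·cosβ = 10.8167
L = (r1+r2)·wrap + 2·C·cosβ = 18·5.2010 + 2·10.8167 = 115.2511

L=115.251 wrap1=297.99_deg wrap2=297.99_deg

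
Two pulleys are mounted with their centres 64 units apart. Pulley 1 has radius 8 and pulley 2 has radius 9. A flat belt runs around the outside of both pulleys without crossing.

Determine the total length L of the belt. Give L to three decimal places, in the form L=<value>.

L=181.423

open belt: β = asin((r2−r1)/C) = asin(1/64) = 0.8953°
wrap1 = π − 2β = 178.2094°
wrap2 = π + 2β = 181.7906°
tangent length = C·cosβ = 63.9922
L = r1·wrap1 + r2·wrap2 + 2·C·cosβ = 8·3.1103 + 9·3.1728 + 2·63.9922 = 181.4227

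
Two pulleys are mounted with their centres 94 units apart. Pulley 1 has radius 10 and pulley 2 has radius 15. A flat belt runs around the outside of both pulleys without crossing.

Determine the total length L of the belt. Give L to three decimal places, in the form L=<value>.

L=266.806

open belt: β = asin((r2−r1)/C) = asin(5/94) = 3.0491°
wrap1 = π − 2β = 173.9018°
wrap2 = π + 2β = 186.0982°
tangent length = C·cosβ = 93.8669
L = r1·wrap1 + r2·wrap2 + 2·C·cosβ = 10·3.0352 + 15·3.2480 + 2·93.8669 = 266.8058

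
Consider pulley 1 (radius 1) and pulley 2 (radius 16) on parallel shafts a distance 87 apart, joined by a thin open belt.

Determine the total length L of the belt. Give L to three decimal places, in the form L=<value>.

open belt: β = asin((r2−r1)/C) = asin(15/87) = 9.9282°
wrap1 = π − 2β = 160.1436°
wrap2 = π + 2β = 199.8564°
tangent length = C·cosβ = 85.6971
L = r1·wrap1 + r2·wrap2 + 2·C·cosβ = 1·2.7950 + 16·3.4882 + 2·85.6971 = 229.9997

L=230.000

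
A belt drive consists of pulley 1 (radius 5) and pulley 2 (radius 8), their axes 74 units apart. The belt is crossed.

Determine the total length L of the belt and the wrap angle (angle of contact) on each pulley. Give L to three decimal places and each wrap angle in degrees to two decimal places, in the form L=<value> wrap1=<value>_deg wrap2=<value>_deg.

crossed belt: β = asin((r1+r2)/C) = asin(13/74) = 10.1180°
wrap1 = wrap2 = π + 2β = 200.2360°
tangent length = C·cosβ = 72.8492
L = (r1+r2)·wrap + 2·C·cosβ = 13·3.4948 + 2·72.8492 = 191.1304

L=191.130 wrap1=200.24_deg wrap2=200.24_deg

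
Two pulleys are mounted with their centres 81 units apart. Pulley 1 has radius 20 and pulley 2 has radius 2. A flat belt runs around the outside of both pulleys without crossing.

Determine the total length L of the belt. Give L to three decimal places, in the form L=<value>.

open belt: β = asin((r2−r1)/C) = asin(-18/81) = -12.8396°
wrap1 = π − 2β = 205.6792°
wrap2 = π + 2β = 154.3208°
tangent length = C·cosβ = 78.9747
L = r1·wrap1 + r2·wrap2 + 2·C·cosβ = 20·3.5898 + 2·2.6934 + 2·78.9747 = 235.1317

L=235.132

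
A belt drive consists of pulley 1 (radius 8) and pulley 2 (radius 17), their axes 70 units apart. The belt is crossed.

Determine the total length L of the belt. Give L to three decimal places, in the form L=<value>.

L=227.567

crossed belt: β = asin((r1+r2)/C) = asin(25/70) = 20.9248°
wrap1 = wrap2 = π + 2β = 221.8497°
tangent length = C·cosβ = 65.3835
L = (r1+r2)·wrap + 2·C·cosβ = 25·3.8720 + 2·65.3835 = 227.5671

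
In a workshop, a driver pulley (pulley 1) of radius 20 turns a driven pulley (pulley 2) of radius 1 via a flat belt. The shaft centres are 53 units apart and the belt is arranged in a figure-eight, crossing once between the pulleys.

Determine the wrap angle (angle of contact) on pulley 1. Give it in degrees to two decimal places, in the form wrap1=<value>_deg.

wrap1=226.68_deg

crossed belt: β = asin((r1+r2)/C) = asin(21/53) = 23.3425°
wrap1 = wrap2 = π + 2β = 226.6850°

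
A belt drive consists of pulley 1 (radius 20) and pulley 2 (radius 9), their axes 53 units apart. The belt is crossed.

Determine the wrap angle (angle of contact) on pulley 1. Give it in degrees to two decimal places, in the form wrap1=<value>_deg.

wrap1=246.35_deg

crossed belt: β = asin((r1+r2)/C) = asin(29/53) = 33.1731°
wrap1 = wrap2 = π + 2β = 246.3461°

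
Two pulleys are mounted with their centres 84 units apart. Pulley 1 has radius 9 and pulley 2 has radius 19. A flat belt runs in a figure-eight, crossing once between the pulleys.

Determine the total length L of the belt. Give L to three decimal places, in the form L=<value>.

L=265.387

crossed belt: β = asin((r1+r2)/C) = asin(28/84) = 19.4712°
wrap1 = wrap2 = π + 2β = 218.9424°
tangent length = C·cosβ = 79.1960
L = (r1+r2)·wrap + 2·C·cosβ = 28·3.8213 + 2·79.1960 = 265.3874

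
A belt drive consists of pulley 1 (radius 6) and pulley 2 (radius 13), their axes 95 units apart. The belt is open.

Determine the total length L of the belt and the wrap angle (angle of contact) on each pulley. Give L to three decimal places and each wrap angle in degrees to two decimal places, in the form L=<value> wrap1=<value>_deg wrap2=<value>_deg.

open belt: β = asin((r2−r1)/C) = asin(7/95) = 4.2256°
wrap1 = π − 2β = 171.5488°
wrap2 = π + 2β = 188.4512°
tangent length = C·cosβ = 94.7418
L = r1·wrap1 + r2·wrap2 + 2·C·cosβ = 6·2.9941 + 13·3.2891 + 2·94.7418 = 250.2063

L=250.206 wrap1=171.55_deg wrap2=188.45_deg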